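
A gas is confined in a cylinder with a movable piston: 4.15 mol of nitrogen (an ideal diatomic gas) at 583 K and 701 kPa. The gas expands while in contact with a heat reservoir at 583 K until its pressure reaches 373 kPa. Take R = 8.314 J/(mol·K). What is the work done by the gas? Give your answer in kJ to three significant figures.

Isothermal process: W = nRT ln(V₂/V₁) = nRT ln(P₁/P₂).
W = (4.15)(8.314)(583) × ln(701/373)
  = 20115 × ln(1.879) = 20115 × 0.6309
W_by_gas = 12691 J.

W ≈ 12.7 kJ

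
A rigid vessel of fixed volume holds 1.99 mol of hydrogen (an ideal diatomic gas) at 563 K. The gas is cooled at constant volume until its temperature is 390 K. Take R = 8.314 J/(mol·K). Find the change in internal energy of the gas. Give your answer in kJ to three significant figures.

ΔU ≈ -7.16 kJ

Constant volume ⇒ W = 0, so Q = ΔU = nCᵥΔT with Cᵥ = 5R/2 = 20.79 J/(mol·K).
ΔU = (1.99)(20.79)(390 − 563) = -7156 J.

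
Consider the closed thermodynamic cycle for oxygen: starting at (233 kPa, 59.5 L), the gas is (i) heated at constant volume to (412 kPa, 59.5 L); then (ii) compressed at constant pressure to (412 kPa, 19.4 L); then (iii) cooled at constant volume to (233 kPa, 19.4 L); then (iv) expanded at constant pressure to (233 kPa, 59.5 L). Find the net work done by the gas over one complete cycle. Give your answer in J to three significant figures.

Constant-volume legs do no work.
W(ii) = (412)(19.4 − 59.5) = -16521 J; W(iv) = (233)(59.5 − 19.4) = 9343 J.
W_net = -16521 + 9343 = -7178 J (the counter-clockwise enclosed area).

W_net ≈ -7180 J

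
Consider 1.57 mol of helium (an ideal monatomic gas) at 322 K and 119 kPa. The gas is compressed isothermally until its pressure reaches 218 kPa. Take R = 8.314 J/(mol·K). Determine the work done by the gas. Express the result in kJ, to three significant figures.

Isothermal process: W = nRT ln(V₂/V₁) = nRT ln(P₁/P₂).
W = (1.57)(8.314)(322) × ln(119/218)
  = 4203 × ln(0.5459) = 4203 × -0.6054
W_by_gas = -2544 J.

W ≈ -2.54 kJ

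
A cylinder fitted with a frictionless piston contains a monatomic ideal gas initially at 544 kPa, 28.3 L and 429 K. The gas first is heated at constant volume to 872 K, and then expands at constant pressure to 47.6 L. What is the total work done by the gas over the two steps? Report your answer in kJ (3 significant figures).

W_total ≈ 21.3 kJ

Step 1 (isochoric): W = 0 (constant volume).
After step 1: P = 1106 kPa (V unchanged).
Step 2 (isobaric): W = PΔV = (1106 kPa)(47.6 − 28.3 L) = 21341 J.
W_total = 0 + 21341 = 21341 J.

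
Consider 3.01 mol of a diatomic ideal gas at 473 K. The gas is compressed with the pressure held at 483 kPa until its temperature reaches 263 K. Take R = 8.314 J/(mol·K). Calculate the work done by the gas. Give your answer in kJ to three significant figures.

W ≈ -5.26 kJ

Isobaric: W = P ΔV = nR ΔT.
W = (3.01)(8.314)(263 − 473) = -5255 J.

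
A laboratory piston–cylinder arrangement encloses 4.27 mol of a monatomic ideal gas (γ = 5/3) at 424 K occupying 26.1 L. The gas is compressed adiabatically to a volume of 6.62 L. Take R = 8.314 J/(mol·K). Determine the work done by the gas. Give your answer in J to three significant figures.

Adiabatic: TV^(γ−1) = const with γ = 5/3.
T₂ = T₁ (V₁/V₂)^(γ−1) = 424 × (26.1/6.62)^0.667 = 424 × 2.496 = 1058 K.
W_by = nCᵥ(T₁ − T₂) = (4.27)(12.47)(424 − 1058) = -33770 J.

W ≈ -33800 J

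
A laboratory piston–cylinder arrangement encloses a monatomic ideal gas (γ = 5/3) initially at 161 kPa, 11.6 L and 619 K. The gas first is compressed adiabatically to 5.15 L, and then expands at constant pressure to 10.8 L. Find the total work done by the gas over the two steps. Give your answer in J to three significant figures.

W_total ≈ 1510 J

Step 1 (adiabatic): W = (P₁V₁ − P₂V₂)/(γ−1) = (1868 − 3209)/0.667 = -2012 J.
After step 1: P = 623.1 kPa, V = 5.15 L, T = 1064 K.
Step 2 (isobaric): W = PΔV = (623.1 kPa)(10.8 − 5.15 L) = 3521 J.
W_total = -2012 + 3521 = 1508 J.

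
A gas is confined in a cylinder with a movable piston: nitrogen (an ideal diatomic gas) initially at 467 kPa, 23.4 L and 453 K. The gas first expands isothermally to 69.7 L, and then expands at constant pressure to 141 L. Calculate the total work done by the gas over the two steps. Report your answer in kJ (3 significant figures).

W_total ≈ 23.1 kJ

Step 1 (isothermal): W = P₁V₁ ln(V₂/V₁) = (10928) ln(69.7/23.4) = 11927 J.
After step 1: P = 156.8 kPa, V = 69.7 L, T = 453 K.
Step 2 (isobaric): W = PΔV = (156.8 kPa)(141 − 69.7 L) = 11179 J.
W_total = 11927 + 11179 = 23106 J.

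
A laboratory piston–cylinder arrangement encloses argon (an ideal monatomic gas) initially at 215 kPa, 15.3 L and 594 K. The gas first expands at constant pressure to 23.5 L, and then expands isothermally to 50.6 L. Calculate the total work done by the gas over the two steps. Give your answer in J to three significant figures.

Step 1 (isobaric): W = PΔV = (215 kPa)(23.5 − 15.3 L) = 1763 J.
After step 1: P = 215 kPa, V = 23.5 L, T = 912.4 K.
Step 2 (isothermal): W = P₁V₁ ln(V₂/V₁) = (5052) ln(50.6/23.5) = 3875 J.
W_total = 1763 + 3875 = 5638 J.

W_total ≈ 5640 J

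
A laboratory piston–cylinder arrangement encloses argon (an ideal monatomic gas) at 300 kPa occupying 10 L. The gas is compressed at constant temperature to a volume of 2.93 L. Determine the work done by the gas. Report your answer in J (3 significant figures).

Isothermal: W = nRT ln(V₂/V₁) = P₁V₁ ln(V₂/V₁).
P₁V₁ = (300 kPa)(10 L) = 3000 J.
W = 3000 × ln(2.93/10) = 3000 × -1.228
W_by_gas = -3683 J.

W ≈ -3680 J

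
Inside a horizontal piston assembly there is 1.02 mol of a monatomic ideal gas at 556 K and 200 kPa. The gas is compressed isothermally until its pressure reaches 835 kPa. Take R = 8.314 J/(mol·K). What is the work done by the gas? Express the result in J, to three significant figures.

Isothermal process: W = nRT ln(V₂/V₁) = nRT ln(P₁/P₂).
W = (1.02)(8.314)(556) × ln(200/835)
  = 4715 × ln(0.2395) = 4715 × -1.429
W_by_gas = -6738 J.

W ≈ -6740 J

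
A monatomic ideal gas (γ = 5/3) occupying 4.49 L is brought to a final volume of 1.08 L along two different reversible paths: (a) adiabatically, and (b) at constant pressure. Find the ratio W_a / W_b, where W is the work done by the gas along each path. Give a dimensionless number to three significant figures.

Path (a) adiabatic: W = P₁V₁(1 − (V₁/V₂)^(γ−1))/(γ−1) → W_a/(P₁V₁) = -2.378.
Path (b) isobaric: W = P₁(V₂ − V₁) → W_b/(P₁V₁) = -0.7595.
W_a / W_b = -2.378 / -0.7595 = 3.132.

W_a / W_b ≈ 3.13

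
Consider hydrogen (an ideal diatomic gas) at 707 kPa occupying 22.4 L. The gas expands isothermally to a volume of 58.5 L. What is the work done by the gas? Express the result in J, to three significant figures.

W ≈ 15200 J

Isothermal: W = nRT ln(V₂/V₁) = P₁V₁ ln(V₂/V₁).
P₁V₁ = (707 kPa)(22.4 L) = 15837 J.
W = 15837 × ln(58.5/22.4) = 15837 × 0.96
W_by_gas = 15203 J.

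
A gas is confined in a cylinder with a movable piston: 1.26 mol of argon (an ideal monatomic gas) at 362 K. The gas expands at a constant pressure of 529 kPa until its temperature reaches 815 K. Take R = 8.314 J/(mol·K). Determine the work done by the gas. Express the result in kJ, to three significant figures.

W ≈ 4.75 kJ

Isobaric: W = P ΔV = nR ΔT.
W = (1.26)(8.314)(815 − 362) = 4745 J.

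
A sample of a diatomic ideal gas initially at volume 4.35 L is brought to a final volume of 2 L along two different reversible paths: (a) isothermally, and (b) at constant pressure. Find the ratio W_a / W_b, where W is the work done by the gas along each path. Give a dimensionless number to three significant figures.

W_a / W_b ≈ 1.44

Path (a) isothermal: W = P₁V₁ ln(V₂/V₁) → W_a/(P₁V₁) = -0.777.
Path (b) isobaric: W = P₁(V₂ − V₁) → W_b/(P₁V₁) = -0.5402.
W_a / W_b = -0.777 / -0.5402 = 1.438.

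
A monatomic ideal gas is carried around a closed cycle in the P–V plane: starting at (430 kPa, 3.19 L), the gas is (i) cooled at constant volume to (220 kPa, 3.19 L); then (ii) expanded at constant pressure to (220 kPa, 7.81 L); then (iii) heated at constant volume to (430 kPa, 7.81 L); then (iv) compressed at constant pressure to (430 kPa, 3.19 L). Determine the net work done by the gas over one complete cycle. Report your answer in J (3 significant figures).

W_net ≈ -970 J

Constant-volume legs do no work.
W(ii) = (220)(7.81 − 3.19) = 1016 J; W(iv) = (430)(3.19 − 7.81) = -1987 J.
W_net = 1016 − 1987 = -970.2 J (the counter-clockwise enclosed area).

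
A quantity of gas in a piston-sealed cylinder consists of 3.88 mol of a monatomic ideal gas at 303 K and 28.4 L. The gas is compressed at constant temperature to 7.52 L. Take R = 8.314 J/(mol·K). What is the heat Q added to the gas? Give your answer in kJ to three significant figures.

Q ≈ -13.0 kJ

Isothermal ⇒ ΔU = 0, so Q = W = nRT ln(V₂/V₁).
Q = (3.88)(8.314)(303) ln(7.52/28.4) = 9774 × -1.329 = -12988 J.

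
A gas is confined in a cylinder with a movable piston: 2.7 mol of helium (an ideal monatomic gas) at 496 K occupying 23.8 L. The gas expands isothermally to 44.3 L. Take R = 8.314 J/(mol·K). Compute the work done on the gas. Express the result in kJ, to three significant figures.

Isothermal: W = nRT ln(V₂/V₁).
W = (2.7)(8.314)(496) × ln(44.3/23.8)
  = 11134 × 0.6213
W_by_gas = 6918 J; work on gas = −W_by = -6918 J.

W ≈ -6.92 kJ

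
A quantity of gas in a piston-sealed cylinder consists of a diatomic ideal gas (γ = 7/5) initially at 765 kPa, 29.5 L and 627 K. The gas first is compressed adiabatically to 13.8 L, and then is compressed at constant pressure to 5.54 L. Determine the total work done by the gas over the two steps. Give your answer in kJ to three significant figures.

W_total ≈ -38.3 kJ

Step 1 (adiabatic): W = (P₁V₁ − P₂V₂)/(γ−1) = (22568 − 30582)/0.4 = -20035 J.
After step 1: P = 2216 kPa, V = 13.8 L, T = 849.7 K.
Step 2 (isobaric): W = PΔV = (2216 kPa)(5.54 − 13.8 L) = -18305 J.
W_total = -20035 − 18305 = -38340 J.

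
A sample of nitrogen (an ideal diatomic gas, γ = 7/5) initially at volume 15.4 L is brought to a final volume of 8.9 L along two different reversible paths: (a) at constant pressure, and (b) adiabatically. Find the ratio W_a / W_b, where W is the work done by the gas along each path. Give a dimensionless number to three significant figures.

Path (a) isobaric: W = P₁(V₂ − V₁) → W_a/(P₁V₁) = -0.4221.
Path (b) adiabatic: W = P₁V₁(1 − (V₁/V₂)^(γ−1))/(γ−1) → W_b/(P₁V₁) = -0.6131.
W_a / W_b = -0.4221 / -0.6131 = 0.6884.

W_a / W_b ≈ 0.688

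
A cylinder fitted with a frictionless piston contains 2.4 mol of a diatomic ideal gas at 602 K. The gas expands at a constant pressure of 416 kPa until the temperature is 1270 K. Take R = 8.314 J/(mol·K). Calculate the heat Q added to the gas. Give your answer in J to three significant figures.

Isobaric: W = nRΔT = (2.4)(8.314)(668) = 13329 J.
ΔU = nCᵥΔT with Cᵥ = 5R/2: ΔU = (2.4)(20.79)(668) = 33323 J.
Q = ΔU + W = 33323 + 13329 = 46652 J.

Q ≈ 46700 J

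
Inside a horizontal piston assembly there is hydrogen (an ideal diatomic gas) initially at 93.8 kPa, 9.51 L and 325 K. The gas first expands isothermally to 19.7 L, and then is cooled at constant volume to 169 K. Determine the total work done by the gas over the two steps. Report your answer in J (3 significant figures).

W_total ≈ 650 J

Step 1 (isothermal): W = P₁V₁ ln(V₂/V₁) = (892) ln(19.7/9.51) = 649.6 J.
Step 2 (isochoric): W = 0 (constant volume).
W_total = 649.6 + 0 = 649.6 J.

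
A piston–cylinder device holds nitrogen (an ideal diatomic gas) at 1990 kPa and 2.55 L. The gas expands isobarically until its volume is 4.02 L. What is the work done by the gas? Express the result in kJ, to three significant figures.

W ≈ 2.93 kJ

Isobaric: W = P ΔV.
W = (1990 kPa)(4.02 − 2.55 L) = (1990)(1.47) = 2925 J.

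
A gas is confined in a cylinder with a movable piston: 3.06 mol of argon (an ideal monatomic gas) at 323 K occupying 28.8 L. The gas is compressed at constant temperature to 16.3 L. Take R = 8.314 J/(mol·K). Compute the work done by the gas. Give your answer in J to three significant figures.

W ≈ -4680 J

Isothermal: W = nRT ln(V₂/V₁).
W = (3.06)(8.314)(323) × ln(16.3/28.8)
  = 8217 × -0.5692
W_by_gas = -4677 J.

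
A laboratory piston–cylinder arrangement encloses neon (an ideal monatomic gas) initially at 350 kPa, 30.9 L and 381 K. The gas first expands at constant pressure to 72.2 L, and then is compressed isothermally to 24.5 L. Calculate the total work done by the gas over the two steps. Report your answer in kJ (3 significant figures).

W_total ≈ -12.9 kJ

Step 1 (isobaric): W = PΔV = (350 kPa)(72.2 − 30.9 L) = 14455 J.
After step 1: P = 350 kPa, V = 72.2 L, T = 890.2 K.
Step 2 (isothermal): W = P₁V₁ ln(V₂/V₁) = (25270) ln(24.5/72.2) = -27311 J.
W_total = 14455 − 27311 = -12856 J.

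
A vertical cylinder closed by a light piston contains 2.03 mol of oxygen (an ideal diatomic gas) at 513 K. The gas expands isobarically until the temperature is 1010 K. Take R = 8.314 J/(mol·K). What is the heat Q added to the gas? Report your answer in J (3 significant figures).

Isobaric: W = nRΔT = (2.03)(8.314)(497) = 8388 J.
ΔU = nCᵥΔT with Cᵥ = 5R/2: ΔU = (2.03)(20.79)(497) = 20970 J.
Q = ΔU + W = 20970 + 8388 = 29358 J.

Q ≈ 29400 J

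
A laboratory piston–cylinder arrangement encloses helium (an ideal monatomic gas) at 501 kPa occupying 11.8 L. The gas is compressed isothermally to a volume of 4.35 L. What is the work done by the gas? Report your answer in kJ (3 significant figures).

W ≈ -5.90 kJ

Isothermal: W = nRT ln(V₂/V₁) = P₁V₁ ln(V₂/V₁).
P₁V₁ = (501 kPa)(11.8 L) = 5912 J.
W = 5912 × ln(4.35/11.8) = 5912 × -0.9979
W_by_gas = -5900 J.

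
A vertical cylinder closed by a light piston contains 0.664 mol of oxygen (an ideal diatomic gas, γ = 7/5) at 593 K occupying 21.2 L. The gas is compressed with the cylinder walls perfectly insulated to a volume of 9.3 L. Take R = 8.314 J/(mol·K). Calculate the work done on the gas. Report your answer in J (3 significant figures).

W ≈ 3200 J

Adiabatic: TV^(γ−1) = const with γ = 7/5.
T₂ = T₁ (V₁/V₂)^(γ−1) = 593 × (21.2/9.3)^0.4 = 593 × 1.39 = 824.5 K.
W_by = nCᵥ(T₁ − T₂) = (0.664)(20.79)(593 − 824.5) = -3195 J.
Work on gas = −W_by = 3195 J.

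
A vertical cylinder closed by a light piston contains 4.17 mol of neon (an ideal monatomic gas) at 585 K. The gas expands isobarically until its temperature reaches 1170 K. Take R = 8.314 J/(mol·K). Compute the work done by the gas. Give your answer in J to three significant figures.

Isobaric: W = P ΔV = nR ΔT.
W = (4.17)(8.314)(1170 − 585) = 20282 J.

W ≈ 20300 J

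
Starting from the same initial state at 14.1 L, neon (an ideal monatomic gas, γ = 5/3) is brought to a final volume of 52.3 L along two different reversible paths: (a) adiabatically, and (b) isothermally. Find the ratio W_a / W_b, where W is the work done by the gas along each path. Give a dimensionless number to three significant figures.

Path (a) adiabatic: W = P₁V₁(1 − (V₁/V₂)^(γ−1))/(γ−1) → W_a/(P₁V₁) = 0.874.
Path (b) isothermal: W = P₁V₁ ln(V₂/V₁) → W_b/(P₁V₁) = 1.311.
W_a / W_b = 0.874 / 1.311 = 0.6668.

W_a / W_b ≈ 0.667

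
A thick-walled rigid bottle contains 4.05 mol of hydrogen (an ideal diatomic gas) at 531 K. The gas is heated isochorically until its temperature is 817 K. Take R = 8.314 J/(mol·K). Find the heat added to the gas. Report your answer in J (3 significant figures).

Constant volume ⇒ W = 0, so Q = ΔU = nCᵥΔT with Cᵥ = 5R/2 = 20.79 J/(mol·K).
ΔU = (4.05)(20.79)(817 − 531) = 24075 J.

Q ≈ 24100 J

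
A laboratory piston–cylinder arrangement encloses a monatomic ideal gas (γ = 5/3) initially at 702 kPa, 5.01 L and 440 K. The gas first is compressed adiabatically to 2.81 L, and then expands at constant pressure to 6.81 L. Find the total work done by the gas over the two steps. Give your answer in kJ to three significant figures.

W_total ≈ 4.88 kJ

Step 1 (adiabatic): W = (P₁V₁ − P₂V₂)/(γ−1) = (3517 − 5171)/0.667 = -2481 J.
After step 1: P = 1840 kPa, V = 2.81 L, T = 647 K.
Step 2 (isobaric): W = PΔV = (1840 kPa)(6.81 − 2.81 L) = 7361 J.
W_total = -2481 + 7361 = 4880 J.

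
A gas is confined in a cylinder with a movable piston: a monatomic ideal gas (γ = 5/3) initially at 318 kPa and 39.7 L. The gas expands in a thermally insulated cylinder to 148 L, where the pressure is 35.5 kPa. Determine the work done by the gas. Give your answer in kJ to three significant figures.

Adiabatic: W = (P₁V₁ − P₂V₂)/(γ − 1) with γ = 5/3.
P₁V₁ = 12625 J, P₂V₂ = 5254 J.
W = (12625 − 5254) / 0.6667 = 11056 J.

W ≈ 11.1 kJ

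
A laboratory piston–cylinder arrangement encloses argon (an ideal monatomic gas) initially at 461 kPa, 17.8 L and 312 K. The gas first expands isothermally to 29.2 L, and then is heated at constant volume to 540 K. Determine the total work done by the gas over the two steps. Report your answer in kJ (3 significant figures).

W_total ≈ 4.06 kJ

Step 1 (isothermal): W = P₁V₁ ln(V₂/V₁) = (8206) ln(29.2/17.8) = 4062 J.
Step 2 (isochoric): W = 0 (constant volume).
W_total = 4062 + 0 = 4062 J.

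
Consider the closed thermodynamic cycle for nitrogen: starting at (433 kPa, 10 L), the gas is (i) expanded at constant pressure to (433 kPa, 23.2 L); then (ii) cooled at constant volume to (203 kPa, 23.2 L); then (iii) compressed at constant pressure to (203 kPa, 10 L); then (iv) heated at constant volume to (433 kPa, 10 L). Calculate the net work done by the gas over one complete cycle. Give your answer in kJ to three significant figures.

W_net ≈ 3.04 kJ

Constant-volume legs do no work.
W(i) = (433)(23.2 − 10) = 5716 J; W(iii) = (203)(10 − 23.2) = -2680 J.
W_net = 5716 − 2680 = 3036 J (the clockwise enclosed area).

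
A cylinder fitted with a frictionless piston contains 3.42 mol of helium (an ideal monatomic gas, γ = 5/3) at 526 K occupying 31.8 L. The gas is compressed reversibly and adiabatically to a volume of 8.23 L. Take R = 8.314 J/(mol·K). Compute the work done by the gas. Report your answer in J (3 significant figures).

W ≈ -32800 J

Adiabatic: TV^(γ−1) = const with γ = 5/3.
T₂ = T₁ (V₁/V₂)^(γ−1) = 526 × (31.8/8.23)^0.667 = 526 × 2.462 = 1295 K.
W_by = nCᵥ(T₁ − T₂) = (3.42)(12.47)(526 − 1295) = -32807 J.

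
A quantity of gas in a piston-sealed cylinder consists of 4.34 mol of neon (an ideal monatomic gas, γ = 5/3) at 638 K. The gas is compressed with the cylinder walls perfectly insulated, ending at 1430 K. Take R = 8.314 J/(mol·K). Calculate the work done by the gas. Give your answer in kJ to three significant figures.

W ≈ -42.9 kJ

Adiabatic ⇒ Q = 0, so W_by = −ΔU = nCᵥ(T₁ − T₂).
Cᵥ = 3R/2 = 12.47 J/(mol·K).
W = (4.34)(12.47)(638 − 1430) = -42866 J.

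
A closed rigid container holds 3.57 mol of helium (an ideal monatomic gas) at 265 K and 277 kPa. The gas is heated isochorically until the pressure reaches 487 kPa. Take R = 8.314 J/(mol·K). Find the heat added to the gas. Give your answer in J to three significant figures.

Constant volume ⇒ W = 0, so Q = ΔU = nCᵥΔT with Cᵥ = 3R/2 = 12.47 J/(mol·K).
At constant V, T₂/T₁ = P₂/P₁ ⇒ ΔT = T₁(P₂/P₁ − 1) = 265·(487/277 − 1) = 200.9 K.
ΔU = (3.57)(12.47)(200.9) = 8944 J.

Q ≈ 8940 J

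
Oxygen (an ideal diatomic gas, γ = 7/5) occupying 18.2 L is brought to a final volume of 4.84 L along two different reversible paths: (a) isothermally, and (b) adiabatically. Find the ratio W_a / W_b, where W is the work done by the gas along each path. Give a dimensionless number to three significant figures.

Path (a) isothermal: W = P₁V₁ ln(V₂/V₁) → W_a/(P₁V₁) = -1.325.
Path (b) adiabatic: W = P₁V₁(1 − (V₁/V₂)^(γ−1))/(γ−1) → W_b/(P₁V₁) = -1.746.
W_a / W_b = -1.325 / -1.746 = 0.7584.

W_a / W_b ≈ 0.758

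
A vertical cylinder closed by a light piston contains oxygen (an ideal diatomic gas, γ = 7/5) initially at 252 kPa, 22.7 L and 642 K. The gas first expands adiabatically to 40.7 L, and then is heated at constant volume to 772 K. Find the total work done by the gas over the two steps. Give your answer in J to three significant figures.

W_total ≈ 2980 J

Step 1 (adiabatic): W = (P₁V₁ − P₂V₂)/(γ−1) = (5720 − 4529)/0.4 = 2979 J.
Step 2 (isochoric): W = 0 (constant volume).
W_total = 2979 + 0 = 2979 J.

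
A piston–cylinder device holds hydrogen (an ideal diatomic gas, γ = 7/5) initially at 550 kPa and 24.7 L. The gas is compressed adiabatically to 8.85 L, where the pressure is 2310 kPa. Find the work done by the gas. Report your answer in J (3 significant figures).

W ≈ -17100 J

Adiabatic: W = (P₁V₁ − P₂V₂)/(γ − 1) with γ = 7/5.
P₁V₁ = 13585 J, P₂V₂ = 20444 J.
W = (13585 − 20444) / 0.4 = -17146 J.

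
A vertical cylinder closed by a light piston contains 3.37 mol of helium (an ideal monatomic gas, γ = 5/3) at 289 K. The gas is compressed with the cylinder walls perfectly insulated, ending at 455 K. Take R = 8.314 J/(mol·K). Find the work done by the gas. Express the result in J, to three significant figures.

W ≈ -6980 J

Adiabatic ⇒ Q = 0, so W_by = −ΔU = nCᵥ(T₁ − T₂).
Cᵥ = 3R/2 = 12.47 J/(mol·K).
W = (3.37)(12.47)(289 − 455) = -6977 J.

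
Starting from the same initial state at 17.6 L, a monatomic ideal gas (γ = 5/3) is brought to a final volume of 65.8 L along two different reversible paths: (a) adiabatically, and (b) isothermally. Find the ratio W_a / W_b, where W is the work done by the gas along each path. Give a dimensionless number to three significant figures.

W_a / W_b ≈ 0.665

Path (a) adiabatic: W = P₁V₁(1 − (V₁/V₂)^(γ−1))/(γ−1) → W_a/(P₁V₁) = 0.8773.
Path (b) isothermal: W = P₁V₁ ln(V₂/V₁) → W_b/(P₁V₁) = 1.319.
W_a / W_b = 0.8773 / 1.319 = 0.6653.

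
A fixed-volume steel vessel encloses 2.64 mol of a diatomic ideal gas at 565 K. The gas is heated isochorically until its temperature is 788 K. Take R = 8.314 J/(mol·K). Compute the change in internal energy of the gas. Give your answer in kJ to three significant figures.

Constant volume ⇒ W = 0, so Q = ΔU = nCᵥΔT with Cᵥ = 5R/2 = 20.79 J/(mol·K).
ΔU = (2.64)(20.79)(788 − 565) = 12237 J.

ΔU ≈ 12.2 kJ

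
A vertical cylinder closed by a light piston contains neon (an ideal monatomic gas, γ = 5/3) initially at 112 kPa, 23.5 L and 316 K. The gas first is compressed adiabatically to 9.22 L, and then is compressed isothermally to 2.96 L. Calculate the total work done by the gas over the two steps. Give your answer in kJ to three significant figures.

W_total ≈ -9.00 kJ

Step 1 (adiabatic): W = (P₁V₁ − P₂V₂)/(γ−1) = (2632 − 4911)/0.667 = -3419 J.
After step 1: P = 532.7 kPa, V = 9.22 L, T = 589.6 K.
Step 2 (isothermal): W = P₁V₁ ln(V₂/V₁) = (4911) ln(2.96/9.22) = -5580 J.
W_total = -3419 − 5580 = -8999 J.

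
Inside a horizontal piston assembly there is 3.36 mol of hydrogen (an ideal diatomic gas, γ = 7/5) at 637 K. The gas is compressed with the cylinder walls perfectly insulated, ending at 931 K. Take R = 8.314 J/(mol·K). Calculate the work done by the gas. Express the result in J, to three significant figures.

W ≈ -20500 J

Adiabatic ⇒ Q = 0, so W_by = −ΔU = nCᵥ(T₁ − T₂).
Cᵥ = 5R/2 = 20.79 J/(mol·K).
W = (3.36)(20.79)(637 − 931) = -20532 J.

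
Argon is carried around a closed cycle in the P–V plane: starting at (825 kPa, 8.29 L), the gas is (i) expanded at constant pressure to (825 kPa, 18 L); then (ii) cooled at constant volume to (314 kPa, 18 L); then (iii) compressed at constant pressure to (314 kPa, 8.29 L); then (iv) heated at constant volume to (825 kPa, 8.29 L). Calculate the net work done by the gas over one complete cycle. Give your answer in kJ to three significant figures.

W_net ≈ 4.96 kJ

Constant-volume legs do no work.
W(i) = (825)(18 − 8.29) = 8011 J; W(iii) = (314)(8.29 − 18) = -3049 J.
W_net = 8011 − 3049 = 4962 J (the clockwise enclosed area).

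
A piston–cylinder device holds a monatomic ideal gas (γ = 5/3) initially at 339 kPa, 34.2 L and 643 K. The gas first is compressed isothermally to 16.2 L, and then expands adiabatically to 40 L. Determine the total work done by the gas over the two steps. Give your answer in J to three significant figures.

W_total ≈ -792 J

Step 1 (isothermal): W = P₁V₁ ln(V₂/V₁) = (11594) ln(16.2/34.2) = -8663 J.
After step 1: P = 715.7 kPa, V = 16.2 L, T = 643 K.
Step 2 (adiabatic): W = (P₁V₁ − P₂V₂)/(γ−1) = (11594 − 6346)/0.667 = 7871 J.
W_total = -8663 + 7871 = -792 J.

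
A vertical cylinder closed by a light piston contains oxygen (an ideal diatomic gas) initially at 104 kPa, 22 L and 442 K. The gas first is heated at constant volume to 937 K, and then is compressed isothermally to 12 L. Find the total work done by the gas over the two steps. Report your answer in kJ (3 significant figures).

W_total ≈ -2.94 kJ

Step 1 (isochoric): W = 0 (constant volume).
After step 1: P = 220.5 kPa (V unchanged).
Step 2 (isothermal): W = P₁V₁ ln(V₂/V₁) = (4850) ln(12/22) = -2940 J.
W_total = 0 − 2940 = -2940 J.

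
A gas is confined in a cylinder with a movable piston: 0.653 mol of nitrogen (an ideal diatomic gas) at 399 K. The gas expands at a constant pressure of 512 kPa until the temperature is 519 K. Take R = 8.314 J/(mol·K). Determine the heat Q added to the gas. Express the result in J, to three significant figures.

Isobaric: W = nRΔT = (0.653)(8.314)(120) = 651.5 J.
ΔU = nCᵥΔT with Cᵥ = 5R/2: ΔU = (0.653)(20.79)(120) = 1629 J.
Q = ΔU + W = 1629 + 651.5 = 2280 J.

Q ≈ 2280 J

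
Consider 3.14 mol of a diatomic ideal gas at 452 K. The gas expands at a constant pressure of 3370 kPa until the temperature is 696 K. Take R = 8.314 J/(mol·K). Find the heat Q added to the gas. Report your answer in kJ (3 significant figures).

Q ≈ 22.3 kJ

Isobaric: W = nRΔT = (3.14)(8.314)(244) = 6370 J.
ΔU = nCᵥΔT with Cᵥ = 5R/2: ΔU = (3.14)(20.79)(244) = 15925 J.
Q = ΔU + W = 15925 + 6370 = 22294 J.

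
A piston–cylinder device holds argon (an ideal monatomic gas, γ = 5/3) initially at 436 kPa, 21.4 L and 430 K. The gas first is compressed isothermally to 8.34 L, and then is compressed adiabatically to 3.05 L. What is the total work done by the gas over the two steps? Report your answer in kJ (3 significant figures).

W_total ≈ -22.2 kJ

Step 1 (isothermal): W = P₁V₁ ln(V₂/V₁) = (9330) ln(8.34/21.4) = -8792 J.
After step 1: P = 1119 kPa, V = 8.34 L, T = 430 K.
Step 2 (adiabatic): W = (P₁V₁ − P₂V₂)/(γ−1) = (9330 − 18245)/0.667 = -13372 J.
W_total = -8792 − 13372 = -22164 J.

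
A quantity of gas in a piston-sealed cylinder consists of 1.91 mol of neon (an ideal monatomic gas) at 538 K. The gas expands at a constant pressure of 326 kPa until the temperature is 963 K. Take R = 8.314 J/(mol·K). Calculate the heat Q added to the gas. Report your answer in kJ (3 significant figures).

Q ≈ 16.9 kJ

Isobaric: W = nRΔT = (1.91)(8.314)(425) = 6749 J.
ΔU = nCᵥΔT with Cᵥ = 3R/2: ΔU = (1.91)(12.47)(425) = 10123 J.
Q = ΔU + W = 10123 + 6749 = 16872 J.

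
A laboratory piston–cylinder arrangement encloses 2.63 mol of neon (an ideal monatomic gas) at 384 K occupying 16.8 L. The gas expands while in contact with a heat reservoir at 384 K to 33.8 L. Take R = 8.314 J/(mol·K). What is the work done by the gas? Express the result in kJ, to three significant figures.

Isothermal: W = nRT ln(V₂/V₁).
W = (2.63)(8.314)(384) × ln(33.8/16.8)
  = 8396 × 0.6991
W_by_gas = 5870 J.

W ≈ 5.87 kJ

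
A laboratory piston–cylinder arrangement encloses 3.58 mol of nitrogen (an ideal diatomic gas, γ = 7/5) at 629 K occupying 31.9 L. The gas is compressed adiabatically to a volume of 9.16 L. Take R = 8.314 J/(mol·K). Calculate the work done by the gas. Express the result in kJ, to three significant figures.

W ≈ -30.3 kJ

Adiabatic: TV^(γ−1) = const with γ = 7/5.
T₂ = T₁ (V₁/V₂)^(γ−1) = 629 × (31.9/9.16)^0.4 = 629 × 1.647 = 1036 K.
W_by = nCᵥ(T₁ − T₂) = (3.58)(20.79)(629 − 1036) = -30294 J.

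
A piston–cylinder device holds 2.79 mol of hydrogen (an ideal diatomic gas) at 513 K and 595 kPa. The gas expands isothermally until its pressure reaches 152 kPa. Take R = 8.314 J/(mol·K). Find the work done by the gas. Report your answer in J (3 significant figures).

W ≈ 16200 J

Isothermal process: W = nRT ln(V₂/V₁) = nRT ln(P₁/P₂).
W = (2.79)(8.314)(513) × ln(595/152)
  = 11900 × ln(3.914) = 11900 × 1.365
W_by_gas = 16239 J.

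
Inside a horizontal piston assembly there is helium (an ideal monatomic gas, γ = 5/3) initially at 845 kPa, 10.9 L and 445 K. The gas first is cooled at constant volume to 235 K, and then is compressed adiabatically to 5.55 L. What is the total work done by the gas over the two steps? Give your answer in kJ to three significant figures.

W_total ≈ -4.15 kJ

Step 1 (isochoric): W = 0 (constant volume).
After step 1: P = 446.2 kPa (V unchanged).
Step 2 (adiabatic): W = (P₁V₁ − P₂V₂)/(γ−1) = (4864 − 7628)/0.667 = -4146 J.
W_total = 0 − 4146 = -4146 J.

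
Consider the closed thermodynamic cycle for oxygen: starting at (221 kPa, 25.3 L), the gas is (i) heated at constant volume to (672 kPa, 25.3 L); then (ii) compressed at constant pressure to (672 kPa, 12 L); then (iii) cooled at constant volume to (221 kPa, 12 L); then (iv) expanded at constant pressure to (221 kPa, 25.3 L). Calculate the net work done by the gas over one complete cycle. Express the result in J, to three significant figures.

W_net ≈ -6000 J

Constant-volume legs do no work.
W(ii) = (672)(12 − 25.3) = -8938 J; W(iv) = (221)(25.3 − 12) = 2939 J.
W_net = -8938 + 2939 = -5998 J (the counter-clockwise enclosed area).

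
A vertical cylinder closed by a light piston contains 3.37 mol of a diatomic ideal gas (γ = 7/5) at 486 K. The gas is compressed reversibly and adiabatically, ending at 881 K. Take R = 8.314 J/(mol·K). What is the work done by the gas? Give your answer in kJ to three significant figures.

Adiabatic ⇒ Q = 0, so W_by = −ΔU = nCᵥ(T₁ − T₂).
Cᵥ = 5R/2 = 20.79 J/(mol·K).
W = (3.37)(20.79)(486 − 881) = -27668 J.

W ≈ -27.7 kJ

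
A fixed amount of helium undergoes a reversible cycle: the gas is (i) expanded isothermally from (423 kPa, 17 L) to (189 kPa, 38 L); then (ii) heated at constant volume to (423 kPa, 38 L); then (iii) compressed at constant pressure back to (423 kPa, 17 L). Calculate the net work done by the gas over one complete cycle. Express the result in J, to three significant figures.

Leg (i): W = PᵢVᵢ ln(V_f/Vᵢ) = (7191) ln(38/17) = 5784 J.
Leg (ii): W = 0.
Leg (iii): W = PΔV = (423)(17 − 38) = -8883 J.
W_net = 5784 − 8883 = -3099 J.

W_net ≈ -3100 J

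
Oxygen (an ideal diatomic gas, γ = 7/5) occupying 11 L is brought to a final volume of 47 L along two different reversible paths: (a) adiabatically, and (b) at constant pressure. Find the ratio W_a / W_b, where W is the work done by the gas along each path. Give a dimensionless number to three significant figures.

Path (a) adiabatic: W = P₁V₁(1 − (V₁/V₂)^(γ−1))/(γ−1) → W_a/(P₁V₁) = 1.102.
Path (b) isobaric: W = P₁(V₂ − V₁) → W_b/(P₁V₁) = 3.273.
W_a / W_b = 1.102 / 3.273 = 0.3366.

W_a / W_b ≈ 0.337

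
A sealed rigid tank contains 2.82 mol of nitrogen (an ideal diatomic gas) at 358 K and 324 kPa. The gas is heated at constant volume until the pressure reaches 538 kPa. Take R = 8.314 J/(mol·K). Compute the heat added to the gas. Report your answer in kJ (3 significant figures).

Q ≈ 13.9 kJ

Constant volume ⇒ W = 0, so Q = ΔU = nCᵥΔT with Cᵥ = 5R/2 = 20.79 J/(mol·K).
At constant V, T₂/T₁ = P₂/P₁ ⇒ ΔT = T₁(P₂/P₁ − 1) = 358·(538/324 − 1) = 236.5 K.
ΔU = (2.82)(20.79)(236.5) = 13860 J.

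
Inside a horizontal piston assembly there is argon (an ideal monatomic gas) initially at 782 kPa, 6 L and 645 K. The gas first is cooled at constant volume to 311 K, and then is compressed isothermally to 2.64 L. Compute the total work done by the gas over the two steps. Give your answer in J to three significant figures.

Step 1 (isochoric): W = 0 (constant volume).
After step 1: P = 377.1 kPa (V unchanged).
Step 2 (isothermal): W = P₁V₁ ln(V₂/V₁) = (2262) ln(2.64/6) = -1857 J.
W_total = 0 − 1857 = -1857 J.

W_total ≈ -1860 J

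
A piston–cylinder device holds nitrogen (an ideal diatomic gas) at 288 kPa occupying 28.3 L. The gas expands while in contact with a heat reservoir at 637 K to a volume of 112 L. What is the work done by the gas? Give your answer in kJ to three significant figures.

Isothermal: W = nRT ln(V₂/V₁) = P₁V₁ ln(V₂/V₁).
P₁V₁ = (288 kPa)(28.3 L) = 8150 J.
W = 8150 × ln(112/28.3) = 8150 × 1.376
W_by_gas = 11212 J.

W ≈ 11.2 kJ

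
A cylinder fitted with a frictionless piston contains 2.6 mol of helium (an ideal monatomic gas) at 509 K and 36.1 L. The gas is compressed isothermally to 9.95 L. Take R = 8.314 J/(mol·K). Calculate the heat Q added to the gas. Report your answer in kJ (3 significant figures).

Q ≈ -14.2 kJ

Isothermal ⇒ ΔU = 0, so Q = W = nRT ln(V₂/V₁).
Q = (2.6)(8.314)(509) ln(9.95/36.1) = 11003 × -1.289 = -14179 J.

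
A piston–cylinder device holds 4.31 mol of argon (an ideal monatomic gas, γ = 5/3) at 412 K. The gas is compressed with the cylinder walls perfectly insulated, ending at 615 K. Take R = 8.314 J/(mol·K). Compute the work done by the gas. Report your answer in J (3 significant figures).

Adiabatic ⇒ Q = 0, so W_by = −ΔU = nCᵥ(T₁ − T₂).
Cᵥ = 3R/2 = 12.47 J/(mol·K).
W = (4.31)(12.47)(412 − 615) = -10911 J.

W ≈ -10900 J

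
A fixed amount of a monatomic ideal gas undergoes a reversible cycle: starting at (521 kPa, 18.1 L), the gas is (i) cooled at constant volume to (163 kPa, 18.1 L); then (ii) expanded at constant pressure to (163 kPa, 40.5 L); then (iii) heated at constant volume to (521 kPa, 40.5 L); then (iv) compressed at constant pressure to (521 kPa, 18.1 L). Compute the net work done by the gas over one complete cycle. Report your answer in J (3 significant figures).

W_net ≈ -8020 J

Constant-volume legs do no work.
W(ii) = (163)(40.5 − 18.1) = 3651 J; W(iv) = (521)(18.1 − 40.5) = -11670 J.
W_net = 3651 − 11670 = -8019 J (the counter-clockwise enclosed area).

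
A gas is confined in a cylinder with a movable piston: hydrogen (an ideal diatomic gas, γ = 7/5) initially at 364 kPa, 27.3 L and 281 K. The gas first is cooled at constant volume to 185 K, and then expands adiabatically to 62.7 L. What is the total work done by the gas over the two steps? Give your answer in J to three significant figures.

W_total ≈ 4630 J

Step 1 (isochoric): W = 0 (constant volume).
After step 1: P = 239.6 kPa (V unchanged).
Step 2 (adiabatic): W = (P₁V₁ − P₂V₂)/(γ−1) = (6542 − 4691)/0.4 = 4628 J.
W_total = 0 + 4628 = 4628 J.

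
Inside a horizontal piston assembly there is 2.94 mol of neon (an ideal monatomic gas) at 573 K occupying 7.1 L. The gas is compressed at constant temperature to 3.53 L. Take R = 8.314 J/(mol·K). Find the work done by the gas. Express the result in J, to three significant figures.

W ≈ -9790 J

Isothermal: W = nRT ln(V₂/V₁).
W = (2.94)(8.314)(573) × ln(3.53/7.1)
  = 14006 × -0.6988
W_by_gas = -9787 J.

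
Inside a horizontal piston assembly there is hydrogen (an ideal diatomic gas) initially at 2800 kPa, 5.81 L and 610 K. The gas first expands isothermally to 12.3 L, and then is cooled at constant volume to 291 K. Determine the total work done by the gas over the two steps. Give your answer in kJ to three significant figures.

Step 1 (isothermal): W = P₁V₁ ln(V₂/V₁) = (16268) ln(12.3/5.81) = 12201 J.
Step 2 (isochoric): W = 0 (constant volume).
W_total = 12201 + 0 = 12201 J.

W_total ≈ 12.2 kJ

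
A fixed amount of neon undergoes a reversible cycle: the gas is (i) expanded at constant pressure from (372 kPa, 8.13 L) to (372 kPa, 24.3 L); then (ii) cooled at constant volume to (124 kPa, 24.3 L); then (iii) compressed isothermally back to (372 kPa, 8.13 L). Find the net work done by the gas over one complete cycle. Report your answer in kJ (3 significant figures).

Leg (i): W = PΔV = (372)(24.3 − 8.13) = 6015 J.
Leg (ii): W = 0.
Leg (iii): W = PᵢVᵢ ln(V_f/Vᵢ) = (3013) ln(8.13/24.3) = -3299 J.
W_net = 6015 − 3299 = 2716 J.

W_net ≈ 2.72 kJ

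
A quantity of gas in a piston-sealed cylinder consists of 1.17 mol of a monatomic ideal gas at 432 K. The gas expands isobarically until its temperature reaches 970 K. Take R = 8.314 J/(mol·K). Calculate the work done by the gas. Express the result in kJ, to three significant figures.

Isobaric: W = P ΔV = nR ΔT.
W = (1.17)(8.314)(970 − 432) = 5233 J.

W ≈ 5.23 kJ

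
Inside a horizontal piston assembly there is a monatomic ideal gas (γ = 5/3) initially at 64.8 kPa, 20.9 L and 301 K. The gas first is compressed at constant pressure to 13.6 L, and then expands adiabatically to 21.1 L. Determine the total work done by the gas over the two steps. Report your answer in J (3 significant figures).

W_total ≈ -137 J

Step 1 (isobaric): W = PΔV = (64.8 kPa)(13.6 − 20.9 L) = -473 J.
After step 1: P = 64.8 kPa, V = 13.6 L, T = 195.9 K.
Step 2 (adiabatic): W = (P₁V₁ − P₂V₂)/(γ−1) = (881.3 − 657.6)/0.667 = 335.5 J.
W_total = -473 + 335.5 = -137.5 J.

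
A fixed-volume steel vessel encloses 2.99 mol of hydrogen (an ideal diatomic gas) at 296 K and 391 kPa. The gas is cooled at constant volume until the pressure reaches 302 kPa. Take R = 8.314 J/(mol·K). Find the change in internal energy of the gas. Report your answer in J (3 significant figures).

Constant volume ⇒ W = 0, so Q = ΔU = nCᵥΔT with Cᵥ = 5R/2 = 20.79 J/(mol·K).
At constant V, T₂/T₁ = P₂/P₁ ⇒ ΔT = T₁(P₂/P₁ − 1) = 296·(302/391 − 1) = -67.38 K.
ΔU = (2.99)(20.79)(-67.38) = -4187 J.

ΔU ≈ -4190 J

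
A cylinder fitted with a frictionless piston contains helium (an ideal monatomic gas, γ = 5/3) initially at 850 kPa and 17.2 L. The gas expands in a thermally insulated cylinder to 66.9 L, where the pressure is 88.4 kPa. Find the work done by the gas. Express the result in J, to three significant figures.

W ≈ 13100 J

Adiabatic: W = (P₁V₁ − P₂V₂)/(γ − 1) with γ = 5/3.
P₁V₁ = 14620 J, P₂V₂ = 5914 J.
W = (14620 − 5914) / 0.6667 = 13059 J.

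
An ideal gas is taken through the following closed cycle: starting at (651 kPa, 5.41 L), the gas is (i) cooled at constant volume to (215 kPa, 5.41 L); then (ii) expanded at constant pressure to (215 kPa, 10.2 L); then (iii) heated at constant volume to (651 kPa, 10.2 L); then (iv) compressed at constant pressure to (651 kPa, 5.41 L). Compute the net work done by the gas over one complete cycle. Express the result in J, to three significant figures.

Constant-volume legs do no work.
W(ii) = (215)(10.2 − 5.41) = 1030 J; W(iv) = (651)(5.41 − 10.2) = -3118 J.
W_net = 1030 − 3118 = -2088 J (the counter-clockwise enclosed area).

W_net ≈ -2090 J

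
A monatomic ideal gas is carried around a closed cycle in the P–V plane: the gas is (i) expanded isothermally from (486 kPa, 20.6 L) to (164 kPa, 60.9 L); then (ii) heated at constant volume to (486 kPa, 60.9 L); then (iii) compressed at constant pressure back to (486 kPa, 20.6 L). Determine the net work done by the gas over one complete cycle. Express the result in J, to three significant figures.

Leg (i): W = PᵢVᵢ ln(V_f/Vᵢ) = (10012) ln(60.9/20.6) = 10852 J.
Leg (ii): W = 0.
Leg (iii): W = PΔV = (486)(20.6 − 60.9) = -19586 J.
W_net = 10852 − 19586 = -8734 J.

W_net ≈ -8730 J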